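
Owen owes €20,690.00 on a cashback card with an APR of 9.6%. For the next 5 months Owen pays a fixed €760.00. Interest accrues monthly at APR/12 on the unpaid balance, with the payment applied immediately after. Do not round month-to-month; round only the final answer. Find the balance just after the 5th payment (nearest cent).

Monthly rate r = 9.6%/12 = 0.8% = 0.008.
Each month: B ← B·(1+r) − €760.00.
Month 1: interest €165.52; balance after payment €20,095.52.
Month 2: interest €160.76; balance after payment €19,496.28.
Month 3: interest €155.97; balance after payment €18,892.25.
Month 4: interest €151.14; balance after payment €18,283.39.
Month 5: interest €146.27; balance after payment €17,669.66.

€17,669.66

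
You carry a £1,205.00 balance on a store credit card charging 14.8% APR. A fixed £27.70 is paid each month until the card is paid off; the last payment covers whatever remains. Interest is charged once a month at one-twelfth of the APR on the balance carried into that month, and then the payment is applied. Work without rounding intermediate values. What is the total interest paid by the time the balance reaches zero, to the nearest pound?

£533

Monthly rate r = 14.8%/12 = 1.23333% = 0.0123333.
Payoff takes n = ⌈−ln(1 − rB₀/P)/ln(1+r)⌉ = ⌈62.735⌉ = 63 payments; the last is £20.39.
Total paid = 62·£27.70 + £20.39 = £1,737.79.
Total interest = total paid − principal = £1,737.79 − £1,205.00 = £532.79.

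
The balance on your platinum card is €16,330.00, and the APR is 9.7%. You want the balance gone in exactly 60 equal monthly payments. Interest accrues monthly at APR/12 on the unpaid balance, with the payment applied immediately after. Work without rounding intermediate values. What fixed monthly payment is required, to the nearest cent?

€344.56

Monthly rate r = 9.7%/12 = 0.808333% = 0.00808333.
Level-payment amortization: P = B₀·r / (1 − (1+r)^(−n)) = 16330.00·0.00808333 / (1 − 1.00808^(−60)).
Denominator 1 − (1+r)^(−60) = 0.383101202.
P = 132.001 / 0.383101202 ≈ 344.56.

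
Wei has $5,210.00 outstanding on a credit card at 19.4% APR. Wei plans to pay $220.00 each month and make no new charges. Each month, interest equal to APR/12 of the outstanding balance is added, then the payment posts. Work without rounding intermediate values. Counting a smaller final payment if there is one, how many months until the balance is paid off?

Monthly rate r = 19.4%/12 = 1.61667% = 0.0161667.
Recurrence: B ← B·(1+r) − $220.00.
Month 1: interest $84.23; balance after payment $5,074.23.
Month 2: interest $82.03; balance after payment $4,936.26.
Closed form: n = −ln(1 − rB₀/P)/ln(1+r) = −ln(0.61714)/ln(1.01617) ≈ 30.096, so the balance reaches zero during payment 31.

31 months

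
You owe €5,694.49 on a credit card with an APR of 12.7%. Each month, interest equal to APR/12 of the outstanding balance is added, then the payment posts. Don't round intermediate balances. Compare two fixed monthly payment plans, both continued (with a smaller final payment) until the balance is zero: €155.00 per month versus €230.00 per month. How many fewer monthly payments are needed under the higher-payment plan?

18 fewer payments

Monthly rate r = 12.7%/12 = 1.05833% = 0.0105833.
At €155.00/mo: n = ⌈−ln(1 − rB₀/P)/ln(1+r)⌉ = 47 payments (last €119.17); total interest = total paid − €5,694.49 = €1,554.68.
At €230.00/mo: 29 payments (last €198.40); total interest €943.91.
Payments saved = 47 − 29 = 18.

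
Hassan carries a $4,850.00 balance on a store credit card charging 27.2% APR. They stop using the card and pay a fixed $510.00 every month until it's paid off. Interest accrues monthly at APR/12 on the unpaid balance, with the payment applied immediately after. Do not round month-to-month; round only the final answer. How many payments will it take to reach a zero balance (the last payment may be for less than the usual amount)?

11 months

Monthly rate r = 27.2%/12 = 2.26667% = 0.0226667.
Recurrence: B ← B·(1+r) − $510.00.
Month 1: interest $109.93; balance after payment $4,449.93.
Month 2: interest $100.87; balance after payment $4,040.80.
Closed form: n = −ln(1 − rB₀/P)/ln(1+r) = −ln(0.78444)/ln(1.02267) ≈ 10.832, so the balance reaches zero during payment 11.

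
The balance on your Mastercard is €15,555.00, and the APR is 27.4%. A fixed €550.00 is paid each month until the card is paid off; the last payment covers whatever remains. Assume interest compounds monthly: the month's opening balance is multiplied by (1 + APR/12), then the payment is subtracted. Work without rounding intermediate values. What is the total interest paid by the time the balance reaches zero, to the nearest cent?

€9,727.70

Monthly rate r = 27.4%/12 = 2.28333% = 0.0228333.
Payoff takes n = ⌈−ln(1 − rB₀/P)/ln(1+r)⌉ = ⌈45.968⌉ = 46 payments; the last is €532.70.
Total paid = 45·€550.00 + €532.70 = €25,282.70.
Total interest = total paid − principal = €25,282.70 − €15,555.00 = €9,727.70.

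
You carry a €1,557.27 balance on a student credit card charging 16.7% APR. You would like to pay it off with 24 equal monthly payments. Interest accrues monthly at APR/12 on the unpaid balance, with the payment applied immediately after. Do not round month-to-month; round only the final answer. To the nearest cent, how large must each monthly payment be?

Monthly rate r = 16.7%/12 = 1.39167% = 0.0139167.
Level-payment amortization: P = B₀·r / (1 − (1+r)^(−n)) = 1557.27·0.0139167 / (1 − 1.01392^(−24)).
Denominator 1 − (1+r)^(−24) = 0.28229543.
P = 21.672 / 0.28229543 ≈ 76.77.

€76.77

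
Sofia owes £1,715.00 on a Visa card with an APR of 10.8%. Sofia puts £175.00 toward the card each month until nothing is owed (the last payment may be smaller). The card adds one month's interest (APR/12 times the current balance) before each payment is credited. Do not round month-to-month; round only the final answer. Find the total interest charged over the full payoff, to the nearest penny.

Monthly rate r = 10.8%/12 = 0.9% = 0.009.
Payoff takes n = ⌈−ln(1 − rB₀/P)/ln(1+r)⌉ = ⌈10.305⌉ = 11 payments; the last is £53.63.
Total paid = 10·£175.00 + £53.63 = £1,803.63.
Total interest = total paid − principal = £1,803.63 − £1,715.00 = £88.63.

£88.63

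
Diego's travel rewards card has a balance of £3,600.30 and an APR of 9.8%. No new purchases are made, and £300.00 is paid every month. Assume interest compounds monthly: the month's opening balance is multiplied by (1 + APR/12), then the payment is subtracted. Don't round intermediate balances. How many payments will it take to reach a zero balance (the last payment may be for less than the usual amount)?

Monthly rate r = 9.8%/12 = 0.816667% = 0.00816667.
Recurrence: B ← B·(1+r) − £300.00.
Month 1: interest £29.40; balance after payment £3,329.70.
Month 2: interest £27.19; balance after payment £3,056.90.
Closed form: n = −ln(1 − rB₀/P)/ln(1+r) = −ln(0.90199)/ln(1.00817) ≈ 12.682, so the balance reaches zero during payment 13.

13 months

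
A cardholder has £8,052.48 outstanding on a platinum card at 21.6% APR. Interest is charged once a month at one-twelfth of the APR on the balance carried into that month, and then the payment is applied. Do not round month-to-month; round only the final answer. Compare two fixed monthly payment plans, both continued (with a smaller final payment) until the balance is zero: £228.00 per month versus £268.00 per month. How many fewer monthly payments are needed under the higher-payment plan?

13 fewer payments

Monthly rate r = 21.6%/12 = 1.8% = 0.018.
At £228.00/mo: n = ⌈−ln(1 − rB₀/P)/ln(1+r)⌉ = 57 payments (last £138.55); total interest = total paid − £8,052.48 = £4,854.07.
At £268.00/mo: 44 payments (last £169.35); total interest £3,640.87.
Payments saved = 57 − 44 = 13.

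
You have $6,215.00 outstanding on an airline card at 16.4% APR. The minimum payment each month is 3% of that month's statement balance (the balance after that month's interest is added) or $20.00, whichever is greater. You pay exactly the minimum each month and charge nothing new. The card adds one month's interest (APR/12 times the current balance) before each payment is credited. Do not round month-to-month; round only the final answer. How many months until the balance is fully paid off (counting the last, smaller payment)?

Monthly rate r = 16.4%/12 = 1.36667% = 0.0136667.
While 3% of the post-interest balance exceeds $20.00, each month B ← (B·(1+r))·(1 − 0.03), i.e. B shrinks by the factor (1+r)·0.97 = 0.98326.
This holds for months 1–134. Entering month 135 the balance is $646.85; 3% of the post-interest balance is now below $20.00, so the flat $20.00 minimum applies from here.
From month 135 a fixed $20.00 at rate r clears $646.85 in 43 more payments. Total: 134 + 43 = 177 months.

177 months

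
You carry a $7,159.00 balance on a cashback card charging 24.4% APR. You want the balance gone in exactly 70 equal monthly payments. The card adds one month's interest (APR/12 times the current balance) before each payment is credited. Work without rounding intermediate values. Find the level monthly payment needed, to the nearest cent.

Monthly rate r = 24.4%/12 = 2.03333% = 0.0203333.
Level-payment amortization: P = B₀·r / (1 − (1+r)^(−n)) = 7159.00·0.0203333 / (1 − 1.02033^(−70)).
Denominator 1 − (1+r)^(−70) = 0.755626134.
P = 145.566 / 0.755626134 ≈ 192.64.

$192.64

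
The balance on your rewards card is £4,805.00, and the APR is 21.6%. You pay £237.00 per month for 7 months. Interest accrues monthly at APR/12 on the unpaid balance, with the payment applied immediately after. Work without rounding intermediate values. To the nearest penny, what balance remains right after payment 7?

£3,692.80

Monthly rate r = 21.6%/12 = 1.8% = 0.018.
Each month: B ← B·(1+r) − £237.00.
Month 1: interest £86.49; balance after payment £4,654.49.
Month 2: interest £83.78; balance after payment £4,501.27.
Month 3: interest £81.02; balance after payment £4,345.29.
Month 4: interest £78.22; balance after payment £4,186.51.
Month 5: interest £75.36; balance after payment £4,024.87.
Month 6: interest £72.45; balance after payment £3,860.31.
Month 7: interest £69.49; balance after payment £3,692.80.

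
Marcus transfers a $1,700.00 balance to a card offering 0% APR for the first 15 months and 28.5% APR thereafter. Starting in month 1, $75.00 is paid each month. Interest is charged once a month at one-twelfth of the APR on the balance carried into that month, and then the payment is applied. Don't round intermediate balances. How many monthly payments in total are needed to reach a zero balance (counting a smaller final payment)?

24 months

Promo months 1–15 at r₀ = 0%/12 = 0; months 16+ at r₁ = 28.5%/12 = 0.02375.
After month 15 (no interest yet): B = $1,700.00 − 15·$75.00 = $575.00.
Then at r₁ with $75.00/mo: n₂ = −ln(1 − r₁·B/P)/ln(1+r₁) ≈ 8.56 → 9 more payments.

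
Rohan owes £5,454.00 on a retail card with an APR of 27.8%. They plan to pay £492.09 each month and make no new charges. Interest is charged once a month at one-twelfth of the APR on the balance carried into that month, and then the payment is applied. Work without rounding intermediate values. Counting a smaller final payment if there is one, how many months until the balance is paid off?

Monthly rate r = 27.8%/12 = 2.31667% = 0.0231667.
Recurrence: B ← B·(1+r) − £492.09.
Month 1: interest £126.35; balance after payment £5,088.26.
Month 2: interest £117.88; balance after payment £4,714.05.
Closed form: n = −ln(1 − rB₀/P)/ln(1+r) = −ln(0.74324)/ln(1.02317) ≈ 12.957, so the balance reaches zero during payment 13.

13 months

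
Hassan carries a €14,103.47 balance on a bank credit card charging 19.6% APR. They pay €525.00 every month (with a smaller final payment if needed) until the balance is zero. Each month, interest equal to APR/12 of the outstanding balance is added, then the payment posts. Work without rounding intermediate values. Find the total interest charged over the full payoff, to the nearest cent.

€4,615.48

Monthly rate r = 19.6%/12 = 1.63333% = 0.0163333.
Payoff takes n = ⌈−ln(1 − rB₀/P)/ln(1+r)⌉ = ⌈35.653⌉ = 36 payments; the last is €343.95.
Total paid = 35·€525.00 + €343.95 = €18,718.95.
Total interest = total paid − principal = €18,718.95 − €14,103.47 = €4,615.48.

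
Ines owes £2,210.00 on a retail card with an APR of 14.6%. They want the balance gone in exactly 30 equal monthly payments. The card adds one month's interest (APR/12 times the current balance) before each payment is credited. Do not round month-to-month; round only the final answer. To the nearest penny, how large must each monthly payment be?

Monthly rate r = 14.6%/12 = 1.21667% = 0.0121667.
Level-payment amortization: P = B₀·r / (1 − (1+r)^(−n)) = 2210.00·0.0121667 / (1 − 1.01217^(−30)).
Denominator 1 − (1+r)^(−30) = 0.304272648.
P = 26.8883 / 0.304272648 ≈ 88.37.

£88.37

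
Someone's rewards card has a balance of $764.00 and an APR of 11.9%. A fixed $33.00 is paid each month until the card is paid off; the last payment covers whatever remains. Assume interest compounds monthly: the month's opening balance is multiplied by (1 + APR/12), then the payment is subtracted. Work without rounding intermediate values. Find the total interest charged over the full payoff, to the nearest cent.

$108.30

Monthly rate r = 11.9%/12 = 0.991667% = 0.00991667.
Payoff takes n = ⌈−ln(1 − rB₀/P)/ln(1+r)⌉ = ⌈26.432⌉ = 27 payments; the last is $14.30.
Total paid = 26·$33.00 + $14.30 = $872.30.
Total interest = total paid − principal = $872.30 − $764.00 = $108.30.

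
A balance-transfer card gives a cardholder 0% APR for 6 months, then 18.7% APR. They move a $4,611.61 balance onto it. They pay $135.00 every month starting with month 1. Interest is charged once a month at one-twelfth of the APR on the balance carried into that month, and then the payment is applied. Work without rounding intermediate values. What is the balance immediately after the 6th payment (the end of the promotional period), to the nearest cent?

$3,801.61

Promo months 1–6 at r₀ = 0%/12 = 0; months 7+ at r₁ = 18.7%/12 = 0.0155833.
After month 6 (no interest yet): B = $4,611.61 − 6·$135.00 = $3,801.61.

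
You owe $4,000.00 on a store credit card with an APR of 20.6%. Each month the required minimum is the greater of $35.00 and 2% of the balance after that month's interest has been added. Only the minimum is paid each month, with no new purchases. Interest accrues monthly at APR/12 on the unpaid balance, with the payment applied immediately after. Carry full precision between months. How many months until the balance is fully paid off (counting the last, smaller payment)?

375 months

Monthly rate r = 20.6%/12 = 1.71667% = 0.0171667.
While 2% of the post-interest balance exceeds $35.00, each month B ← (B·(1+r))·(1 − 0.02), i.e. B shrinks by the factor (1+r)·0.98 = 0.99682.
This holds for months 1–266. Entering month 267 the balance is $1,715.93; 2% of the post-interest balance is now below $35.00, so the flat $35.00 minimum applies from here.
From month 267 a fixed $35.00 at rate r clears $1,715.93 in 109 more payments. Total: 266 + 109 = 375 months.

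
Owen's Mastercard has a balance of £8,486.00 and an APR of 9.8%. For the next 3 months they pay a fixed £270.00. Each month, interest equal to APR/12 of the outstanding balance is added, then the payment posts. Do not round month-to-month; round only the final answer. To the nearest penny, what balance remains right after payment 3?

Monthly rate r = 9.8%/12 = 0.816667% = 0.00816667.
Each month: B ← B·(1+r) − £270.00.
Month 1: interest £69.30; balance after payment £8,285.30.
Month 2: interest £67.66; balance after payment £8,082.97.
Month 3: interest £66.01; balance after payment £7,878.98.

£7,878.98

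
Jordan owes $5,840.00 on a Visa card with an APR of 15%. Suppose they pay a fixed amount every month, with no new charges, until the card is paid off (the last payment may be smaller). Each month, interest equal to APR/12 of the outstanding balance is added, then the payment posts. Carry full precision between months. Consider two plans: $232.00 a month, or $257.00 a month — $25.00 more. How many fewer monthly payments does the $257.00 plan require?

4 fewer payments

Monthly rate r = 15%/12 = 1.25% = 0.0125.
At $232.00/mo: n = ⌈−ln(1 − rB₀/P)/ln(1+r)⌉ = 31 payments (last $96.67); total interest = total paid − $5,840.00 = $1,216.67.
At $257.00/mo: 27 payments (last $230.92); total interest $1,072.92.
Payments saved = 31 − 27 = 4.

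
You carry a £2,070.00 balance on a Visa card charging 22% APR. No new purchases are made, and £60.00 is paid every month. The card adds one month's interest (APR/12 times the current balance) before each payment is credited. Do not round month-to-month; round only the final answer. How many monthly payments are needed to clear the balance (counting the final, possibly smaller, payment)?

56 months

Monthly rate r = 22%/12 = 1.83333% = 0.0183333.
Recurrence: B ← B·(1+r) − £60.00.
Month 1: interest £37.95; balance after payment £2,047.95.
Month 2: interest £37.55; balance after payment £2,025.50.
Closed form: n = −ln(1 − rB₀/P)/ln(1+r) = −ln(0.3675)/ln(1.01833) ≈ 55.101, so the balance reaches zero during payment 56.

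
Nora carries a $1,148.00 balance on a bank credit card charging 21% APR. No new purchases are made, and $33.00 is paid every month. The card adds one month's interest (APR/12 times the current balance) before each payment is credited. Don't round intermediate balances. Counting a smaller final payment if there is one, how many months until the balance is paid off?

Monthly rate r = 21%/12 = 1.75% = 0.0175.
Recurrence: B ← B·(1+r) − $33.00.
Month 1: interest $20.09; balance after payment $1,135.09.
Month 2: interest $19.86; balance after payment $1,121.95.
Closed form: n = −ln(1 − rB₀/P)/ln(1+r) = −ln(0.39121)/ln(1.0175) ≈ 54.097, so the balance reaches zero during payment 55.

55 months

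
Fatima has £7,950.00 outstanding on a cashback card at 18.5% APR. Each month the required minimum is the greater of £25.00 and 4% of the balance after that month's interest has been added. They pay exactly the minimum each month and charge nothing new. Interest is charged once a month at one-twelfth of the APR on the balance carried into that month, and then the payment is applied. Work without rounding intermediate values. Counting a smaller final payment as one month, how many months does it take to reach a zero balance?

Monthly rate r = 18.5%/12 = 1.54167% = 0.0154167.
While 4% of the post-interest balance exceeds £25.00, each month B ← (B·(1+r))·(1 − 0.04), i.e. B shrinks by the factor (1+r)·0.96 = 0.9748.
This holds for months 1–101. Entering month 102 the balance is £603.72; 4% of the post-interest balance is now below £25.00, so the flat £25.00 minimum applies from here.
From month 102 a fixed £25.00 at rate r clears £603.72 in 31 more payments. Total: 101 + 31 = 132 months.

132 months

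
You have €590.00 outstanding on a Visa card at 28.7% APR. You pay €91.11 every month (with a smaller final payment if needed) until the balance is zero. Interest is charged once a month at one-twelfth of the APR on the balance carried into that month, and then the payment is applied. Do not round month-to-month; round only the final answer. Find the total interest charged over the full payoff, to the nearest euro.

Monthly rate r = 28.7%/12 = 2.39167% = 0.0239167.
Payoff takes n = ⌈−ln(1 − rB₀/P)/ln(1+r)⌉ = ⌈7.120⌉ = 8 payments; the last is €11.01.
Total paid = 7·€91.11 + €11.01 = €648.78.
Total interest = total paid − principal = €648.78 − €590.00 = €58.78.

€59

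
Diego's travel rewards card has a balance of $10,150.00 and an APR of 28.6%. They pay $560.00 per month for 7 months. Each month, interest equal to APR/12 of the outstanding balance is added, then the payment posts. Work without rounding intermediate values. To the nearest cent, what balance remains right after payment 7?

$7,757.68

Monthly rate r = 28.6%/12 = 2.38333% = 0.0238333.
Each month: B ← B·(1+r) − $560.00.
Month 1: interest $241.91; balance after payment $9,831.91.
Month 2: interest $234.33; balance after payment $9,506.24.
Month 3: interest $226.57; balance after payment $9,172.80.
Month 4: interest $218.62; balance after payment $8,831.42.
Month 5: interest $210.48; balance after payment $8,481.90.
Month 6: interest $202.15; balance after payment $8,124.05.
Month 7: interest $193.62; balance after payment $7,757.68.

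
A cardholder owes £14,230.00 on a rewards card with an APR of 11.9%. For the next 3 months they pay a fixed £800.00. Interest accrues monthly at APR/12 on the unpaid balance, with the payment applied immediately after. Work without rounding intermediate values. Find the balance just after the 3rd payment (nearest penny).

Monthly rate r = 11.9%/12 = 0.991667% = 0.00991667.
Each month: B ← B·(1+r) − £800.00.
Month 1: interest £141.11; balance after payment £13,571.11.
Month 2: interest £134.58; balance after payment £12,905.69.
Month 3: interest £127.98; balance after payment £12,233.68.

£12,233.68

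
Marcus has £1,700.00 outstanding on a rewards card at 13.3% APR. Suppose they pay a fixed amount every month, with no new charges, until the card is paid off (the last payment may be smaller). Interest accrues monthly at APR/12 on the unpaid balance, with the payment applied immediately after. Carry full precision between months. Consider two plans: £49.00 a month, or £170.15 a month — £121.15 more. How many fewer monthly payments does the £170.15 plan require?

34 fewer payments

Monthly rate r = 13.3%/12 = 1.10833% = 0.0110833.
At £49.00/mo: n = ⌈−ln(1 − rB₀/P)/ln(1+r)⌉ = 45 payments (last £1.68); total interest = total paid − £1,700.00 = £457.68.
At £170.15/mo: 11 payments (last £110.39); total interest £111.89.
Payments saved = 45 − 11 = 34.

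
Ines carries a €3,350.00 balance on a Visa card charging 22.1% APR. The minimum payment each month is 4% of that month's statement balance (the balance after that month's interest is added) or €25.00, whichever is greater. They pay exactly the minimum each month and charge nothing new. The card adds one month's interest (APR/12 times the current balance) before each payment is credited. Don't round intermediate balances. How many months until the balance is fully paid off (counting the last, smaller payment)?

Monthly rate r = 22.1%/12 = 1.84167% = 0.0184167.
While 4% of the post-interest balance exceeds €25.00, each month B ← (B·(1+r))·(1 − 0.04), i.e. B shrinks by the factor (1+r)·0.96 = 0.97768.
This holds for months 1–76. Entering month 77 the balance is €602.55; 4% of the post-interest balance is now below €25.00, so the flat €25.00 minimum applies from here.
From month 77 a fixed €25.00 at rate r clears €602.55 in 33 more payments. Total: 76 + 33 = 109 months.

109 months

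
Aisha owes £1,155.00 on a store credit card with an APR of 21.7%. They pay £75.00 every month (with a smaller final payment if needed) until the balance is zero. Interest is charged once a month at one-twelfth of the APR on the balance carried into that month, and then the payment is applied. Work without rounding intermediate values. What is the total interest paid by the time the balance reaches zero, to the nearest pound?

£211

Monthly rate r = 21.7%/12 = 1.80833% = 0.0180833.
Payoff takes n = ⌈−ln(1 − rB₀/P)/ln(1+r)⌉ = ⌈18.212⌉ = 19 payments; the last is £16.05.
Total paid = 18·£75.00 + £16.05 = £1,366.05.
Total interest = total paid − principal = £1,366.05 − £1,155.00 = £211.05.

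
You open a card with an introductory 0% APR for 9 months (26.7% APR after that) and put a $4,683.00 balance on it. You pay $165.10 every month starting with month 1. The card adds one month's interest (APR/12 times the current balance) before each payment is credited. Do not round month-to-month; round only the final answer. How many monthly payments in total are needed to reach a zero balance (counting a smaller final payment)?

Promo months 1–9 at r₀ = 0%/12 = 0; months 10+ at r₁ = 26.7%/12 = 0.02225.
After month 9 (no interest yet): B = $4,683.00 − 9·$165.10 = $3,197.10.
Then at r₁ with $165.10/mo: n₂ = −ln(1 − r₁·B/P)/ln(1+r₁) ≈ 25.61 → 26 more payments.

35 months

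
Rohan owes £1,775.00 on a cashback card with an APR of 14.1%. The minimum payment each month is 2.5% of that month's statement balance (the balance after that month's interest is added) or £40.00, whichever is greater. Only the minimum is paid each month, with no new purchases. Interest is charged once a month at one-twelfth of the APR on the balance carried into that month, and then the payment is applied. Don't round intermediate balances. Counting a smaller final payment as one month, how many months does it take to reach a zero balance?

Monthly rate r = 14.1%/12 = 1.175% = 0.01175.
While 2.5% of the post-interest balance exceeds £40.00, each month B ← (B·(1+r))·(1 − 0.025), i.e. B shrinks by the factor (1+r)·0.975 = 0.98646.
This holds for months 1–9. Entering month 10 the balance is £1,570.00; 2.5% of the post-interest balance is now below £40.00, so the flat £40.00 minimum applies from here.
From month 10 a fixed £40.00 at rate r clears £1,570.00 in 53 more payments. Total: 9 + 53 = 62 months.

62 months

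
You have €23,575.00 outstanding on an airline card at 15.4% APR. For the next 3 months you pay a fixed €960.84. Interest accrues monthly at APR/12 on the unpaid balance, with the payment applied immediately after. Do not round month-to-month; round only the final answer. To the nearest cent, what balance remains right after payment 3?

€21,574.66

Monthly rate r = 15.4%/12 = 1.28333% = 0.0128333.
Each month: B ← B·(1+r) − €960.84.
Month 1: interest €302.55; balance after payment €22,916.71.
Month 2: interest €294.10; balance after payment €22,249.96.
Month 3: interest €285.54; balance after payment €21,574.66.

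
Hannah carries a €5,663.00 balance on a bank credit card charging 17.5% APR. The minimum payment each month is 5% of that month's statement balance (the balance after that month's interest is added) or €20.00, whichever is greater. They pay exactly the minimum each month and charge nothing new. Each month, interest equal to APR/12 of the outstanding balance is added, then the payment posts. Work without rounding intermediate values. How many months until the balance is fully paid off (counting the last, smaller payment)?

Monthly rate r = 17.5%/12 = 1.45833% = 0.0145833.
While 5% of the post-interest balance exceeds €20.00, each month B ← (B·(1+r))·(1 − 0.05), i.e. B shrinks by the factor (1+r)·0.95 = 0.96385.
This holds for months 1–73. Entering month 74 the balance is €385.37; 5% of the post-interest balance is now below €20.00, so the flat €20.00 minimum applies from here.
From month 74 a fixed €20.00 at rate r clears €385.37 in 23 more payments. Total: 73 + 23 = 96 months.

96 months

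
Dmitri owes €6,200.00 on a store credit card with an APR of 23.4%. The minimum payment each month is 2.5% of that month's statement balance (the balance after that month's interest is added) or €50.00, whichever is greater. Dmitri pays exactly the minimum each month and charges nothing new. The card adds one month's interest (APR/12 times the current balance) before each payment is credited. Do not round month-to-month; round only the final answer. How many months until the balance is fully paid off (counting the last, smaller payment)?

Monthly rate r = 23.4%/12 = 1.95% = 0.0195.
While 2.5% of the post-interest balance exceeds €50.00, each month B ← (B·(1+r))·(1 − 0.025), i.e. B shrinks by the factor (1+r)·0.975 = 0.99401.
This holds for months 1–192. Entering month 193 the balance is €1,957.16; 2.5% of the post-interest balance is now below €50.00, so the flat €50.00 minimum applies from here.
From month 193 a fixed €50.00 at rate r clears €1,957.16 in 75 more payments. Total: 192 + 75 = 267 months.

267 months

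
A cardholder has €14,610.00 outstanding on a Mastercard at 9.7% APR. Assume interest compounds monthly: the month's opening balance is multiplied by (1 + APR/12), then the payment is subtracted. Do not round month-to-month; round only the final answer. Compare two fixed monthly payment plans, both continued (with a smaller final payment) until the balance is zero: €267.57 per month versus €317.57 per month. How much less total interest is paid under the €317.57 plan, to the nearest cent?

Monthly rate r = 9.7%/12 = 0.808333% = 0.00808333.
At €267.57/mo: n = ⌈−ln(1 − rB₀/P)/ln(1+r)⌉ = 73 payments (last €86.93); total interest = total paid − €14,610.00 = €4,741.97.
At €317.57/mo: 58 payments (last €241.80); total interest €3,733.29.
Interest saved = €4,741.97 − €3,733.29 = €1,008.68.

€1,008.68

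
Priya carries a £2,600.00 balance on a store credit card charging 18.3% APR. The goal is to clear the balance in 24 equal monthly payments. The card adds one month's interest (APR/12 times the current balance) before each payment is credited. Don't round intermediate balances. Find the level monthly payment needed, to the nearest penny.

Monthly rate r = 18.3%/12 = 1.525% = 0.01525.
Level-payment amortization: P = B₀·r / (1 − (1+r)^(−n)) = 2600.00·0.01525 / (1 − 1.01525^(−24)).
Denominator 1 − (1+r)^(−24) = 0.304578611.
P = 39.65 / 0.304578611 ≈ 130.18.

£130.18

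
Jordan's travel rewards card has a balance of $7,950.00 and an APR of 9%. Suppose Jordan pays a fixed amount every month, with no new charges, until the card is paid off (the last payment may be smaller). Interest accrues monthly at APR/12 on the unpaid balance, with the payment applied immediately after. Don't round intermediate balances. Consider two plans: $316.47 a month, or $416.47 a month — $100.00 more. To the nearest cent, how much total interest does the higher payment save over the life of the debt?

$229.24

Monthly rate r = 9%/12 = 0.75% = 0.0075.
At $316.47/mo: n = ⌈−ln(1 − rB₀/P)/ln(1+r)⌉ = 28 payments (last $297.02); total interest = total paid − $7,950.00 = $891.71.
At $416.47/mo: 21 payments (last $283.07); total interest $662.47.
Interest saved = $891.71 − $662.47 = $229.24.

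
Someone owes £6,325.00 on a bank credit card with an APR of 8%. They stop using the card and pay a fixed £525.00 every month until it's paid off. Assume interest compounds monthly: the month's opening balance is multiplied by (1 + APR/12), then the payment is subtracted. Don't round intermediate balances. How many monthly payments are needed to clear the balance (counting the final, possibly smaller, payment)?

Monthly rate r = 8%/12 = 0.666667% = 0.00666667.
Recurrence: B ← B·(1+r) − £525.00.
Month 1: interest £42.17; balance after payment £5,842.17.
Month 2: interest £38.95; balance after payment £5,356.11.
Closed form: n = −ln(1 − rB₀/P)/ln(1+r) = −ln(0.91968)/ln(1.00667) ≈ 12.601, so the balance reaches zero during payment 13.

13 months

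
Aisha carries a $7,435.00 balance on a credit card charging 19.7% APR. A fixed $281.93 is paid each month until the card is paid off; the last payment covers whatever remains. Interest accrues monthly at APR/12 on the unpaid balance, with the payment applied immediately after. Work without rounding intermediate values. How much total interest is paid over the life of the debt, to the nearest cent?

$2,387.27

Monthly rate r = 19.7%/12 = 1.64167% = 0.0164167.
Payoff takes n = ⌈−ln(1 − rB₀/P)/ln(1+r)⌉ = ⌈34.838⌉ = 35 payments; the last is $236.65.
Total paid = 34·$281.93 + $236.65 = $9,822.27.
Total interest = total paid − principal = $9,822.27 − $7,435.00 = $2,387.27.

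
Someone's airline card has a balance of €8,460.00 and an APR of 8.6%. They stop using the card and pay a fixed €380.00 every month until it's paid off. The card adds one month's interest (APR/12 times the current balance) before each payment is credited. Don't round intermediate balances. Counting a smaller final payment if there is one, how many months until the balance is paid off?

25 payments

Monthly rate r = 8.6%/12 = 0.716667% = 0.00716667.
Recurrence: B ← B·(1+r) − €380.00.
Month 1: interest €60.63; balance after payment €8,140.63.
Month 2: interest €58.34; balance after payment €7,818.97.
Closed form: n = −ln(1 − rB₀/P)/ln(1+r) = −ln(0.84045)/ln(1.00717) ≈ 24.341, so the balance reaches zero during payment 25.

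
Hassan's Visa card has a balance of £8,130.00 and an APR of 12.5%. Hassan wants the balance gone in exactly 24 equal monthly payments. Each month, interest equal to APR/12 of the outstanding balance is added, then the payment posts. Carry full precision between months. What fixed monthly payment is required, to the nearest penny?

Monthly rate r = 12.5%/12 = 1.04167% = 0.0104167.
Level-payment amortization: P = B₀·r / (1 − (1+r)^(−n)) = 8130.00·0.0104167 / (1 − 1.01042^(−24)).
Denominator 1 − (1+r)^(−24) = 0.22019149.
P = 84.6875 / 0.22019149 ≈ 384.61.

£384.61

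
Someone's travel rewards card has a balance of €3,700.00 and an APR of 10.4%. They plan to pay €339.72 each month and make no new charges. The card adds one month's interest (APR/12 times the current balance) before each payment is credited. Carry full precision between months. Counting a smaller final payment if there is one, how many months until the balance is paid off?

Monthly rate r = 10.4%/12 = 0.866667% = 0.00866667.
Recurrence: B ← B·(1+r) − €339.72.
Month 1: interest €32.07; balance after payment €3,392.35.
Month 2: interest €29.40; balance after payment €3,082.03.
Closed form: n = −ln(1 − rB₀/P)/ln(1+r) = −ln(0.90561)/ln(1.00867) ≈ 11.490, so the balance reaches zero during payment 12.

12 months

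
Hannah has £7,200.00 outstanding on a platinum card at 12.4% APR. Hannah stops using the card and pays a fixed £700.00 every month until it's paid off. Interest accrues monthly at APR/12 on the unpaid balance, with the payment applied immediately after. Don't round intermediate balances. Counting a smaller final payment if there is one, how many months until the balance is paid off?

Monthly rate r = 12.4%/12 = 1.03333% = 0.0103333.
Recurrence: B ← B·(1+r) − £700.00.
Month 1: interest £74.40; balance after payment £6,574.40.
Month 2: interest £67.94; balance after payment £5,942.34.
Closed form: n = −ln(1 − rB₀/P)/ln(1+r) = −ln(0.89371)/ln(1.01033) ≈ 10.931, so the balance reaches zero during payment 11.

11 months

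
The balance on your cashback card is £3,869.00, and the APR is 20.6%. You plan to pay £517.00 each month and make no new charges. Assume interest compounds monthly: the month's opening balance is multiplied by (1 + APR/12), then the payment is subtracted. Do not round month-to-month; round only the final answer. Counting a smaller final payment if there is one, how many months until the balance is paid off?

Monthly rate r = 20.6%/12 = 1.71667% = 0.0171667.
Recurrence: B ← B·(1+r) − £517.00.
Month 1: interest £66.42; balance after payment £3,418.42.
Month 2: interest £58.68; balance after payment £2,960.10.
Closed form: n = −ln(1 − rB₀/P)/ln(1+r) = −ln(0.87153)/ln(1.01717) ≈ 8.078, so the balance reaches zero during payment 9.

9 payments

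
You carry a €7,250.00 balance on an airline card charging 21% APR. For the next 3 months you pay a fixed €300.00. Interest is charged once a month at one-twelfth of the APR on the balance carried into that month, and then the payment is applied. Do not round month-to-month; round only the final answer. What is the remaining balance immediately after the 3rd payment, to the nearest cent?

€6,721.48

Monthly rate r = 21%/12 = 1.75% = 0.0175.
Each month: B ← B·(1+r) − €300.00.
Month 1: interest €126.88; balance after payment €7,076.88.
Month 2: interest €123.85; balance after payment €6,900.72.
Month 3: interest €120.76; balance after payment €6,721.48.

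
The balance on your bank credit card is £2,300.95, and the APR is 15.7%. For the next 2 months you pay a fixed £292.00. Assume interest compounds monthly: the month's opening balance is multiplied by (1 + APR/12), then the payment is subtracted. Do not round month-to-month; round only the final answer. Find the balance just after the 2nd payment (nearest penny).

£1,773.73

Monthly rate r = 15.7%/12 = 1.30833% = 0.0130833.
Each month: B ← B·(1+r) − £292.00.
Month 1: interest £30.10; balance after payment £2,039.05.
Month 2: interest £26.68; balance after payment £1,773.73.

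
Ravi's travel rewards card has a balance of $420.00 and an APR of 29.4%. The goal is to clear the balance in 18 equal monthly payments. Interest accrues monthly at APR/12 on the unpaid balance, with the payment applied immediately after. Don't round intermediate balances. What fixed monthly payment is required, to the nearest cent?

Monthly rate r = 29.4%/12 = 2.45% = 0.0245.
Level-payment amortization: P = B₀·r / (1 − (1+r)^(−n)) = 420.00·0.0245 / (1 − 1.0245^(−18)).
Denominator 1 − (1+r)^(−18) = 0.353178167.
P = 10.29 / 0.353178167 ≈ 29.14.

$29.14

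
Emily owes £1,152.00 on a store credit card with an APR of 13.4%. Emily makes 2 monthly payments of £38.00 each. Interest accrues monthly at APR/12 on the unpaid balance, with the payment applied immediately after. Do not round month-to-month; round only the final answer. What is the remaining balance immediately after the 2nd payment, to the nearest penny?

Monthly rate r = 13.4%/12 = 1.11667% = 0.0111667.
Each month: B ← B·(1+r) − £38.00.
Month 1: interest £12.86; balance after payment £1,126.86.
Month 2: interest £12.58; balance after payment £1,101.45.

£1,101.45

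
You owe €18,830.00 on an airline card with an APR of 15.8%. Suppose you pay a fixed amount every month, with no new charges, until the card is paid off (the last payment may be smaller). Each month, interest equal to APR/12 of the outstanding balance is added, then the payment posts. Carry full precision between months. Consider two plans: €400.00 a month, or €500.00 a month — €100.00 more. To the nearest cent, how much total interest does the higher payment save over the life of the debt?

Monthly rate r = 15.8%/12 = 1.31667% = 0.0131667.
At €400.00/mo: n = ⌈−ln(1 − rB₀/P)/ln(1+r)⌉ = 74 payments (last €373.80); total interest = total paid − €18,830.00 = €10,743.80.
At €500.00/mo: 53 payments (last €180.26); total interest €7,350.26.
Interest saved = €10,743.80 − €7,350.26 = €3,393.54.

€3,393.54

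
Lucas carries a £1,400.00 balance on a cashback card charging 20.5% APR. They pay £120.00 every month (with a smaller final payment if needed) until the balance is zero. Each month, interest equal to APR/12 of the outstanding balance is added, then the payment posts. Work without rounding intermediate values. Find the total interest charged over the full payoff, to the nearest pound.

Monthly rate r = 20.5%/12 = 1.70833% = 0.0170833.
Payoff takes n = ⌈−ln(1 − rB₀/P)/ln(1+r)⌉ = ⌈13.122⌉ = 14 payments; the last is £14.76.
Total paid = 13·£120.00 + £14.76 = £1,574.76.
Total interest = total paid − principal = £1,574.76 − £1,400.00 = £174.76.

£175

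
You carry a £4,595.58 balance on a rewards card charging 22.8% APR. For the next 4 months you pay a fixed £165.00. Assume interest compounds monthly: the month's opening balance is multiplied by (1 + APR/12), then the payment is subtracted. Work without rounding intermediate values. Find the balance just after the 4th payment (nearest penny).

£4,275.88

Monthly rate r = 22.8%/12 = 1.9% = 0.019.
Each month: B ← B·(1+r) − £165.00.
Month 1: interest £87.32; balance after payment £4,517.90.
Month 2: interest £85.84; balance after payment £4,438.74.
Month 3: interest £84.34; balance after payment £4,358.07.
Month 4: interest £82.80; balance after payment £4,275.88.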